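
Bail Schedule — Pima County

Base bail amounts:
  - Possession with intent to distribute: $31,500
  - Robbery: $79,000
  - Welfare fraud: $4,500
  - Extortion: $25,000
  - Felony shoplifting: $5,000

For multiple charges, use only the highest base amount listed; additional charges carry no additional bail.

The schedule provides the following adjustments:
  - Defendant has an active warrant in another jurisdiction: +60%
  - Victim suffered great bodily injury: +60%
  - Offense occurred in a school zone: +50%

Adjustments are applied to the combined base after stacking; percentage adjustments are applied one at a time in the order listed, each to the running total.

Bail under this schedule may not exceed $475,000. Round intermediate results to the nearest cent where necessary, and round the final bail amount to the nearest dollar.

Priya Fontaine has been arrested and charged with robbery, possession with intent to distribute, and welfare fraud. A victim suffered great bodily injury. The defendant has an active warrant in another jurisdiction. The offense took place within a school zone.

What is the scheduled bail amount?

Base amounts from the schedule: robbery $79,000; possession with intent to distribute $31,500; welfare fraud $4,500.
Stacking rule: use the highest base only. Highest is robbery at $79,000. Combined base = $79,000.
Defendant has an active warrant in another jurisdiction (+60%): $79,000 × 1.6 = $126,400.
Victim suffered great bodily injury (+60%): $126,400 × 1.6 = $202,240.
Offense occurred in a school zone (+50%): $202,240 × 1.5 = $303,360.
$303,360 is within the $475,000 maximum.

$303,360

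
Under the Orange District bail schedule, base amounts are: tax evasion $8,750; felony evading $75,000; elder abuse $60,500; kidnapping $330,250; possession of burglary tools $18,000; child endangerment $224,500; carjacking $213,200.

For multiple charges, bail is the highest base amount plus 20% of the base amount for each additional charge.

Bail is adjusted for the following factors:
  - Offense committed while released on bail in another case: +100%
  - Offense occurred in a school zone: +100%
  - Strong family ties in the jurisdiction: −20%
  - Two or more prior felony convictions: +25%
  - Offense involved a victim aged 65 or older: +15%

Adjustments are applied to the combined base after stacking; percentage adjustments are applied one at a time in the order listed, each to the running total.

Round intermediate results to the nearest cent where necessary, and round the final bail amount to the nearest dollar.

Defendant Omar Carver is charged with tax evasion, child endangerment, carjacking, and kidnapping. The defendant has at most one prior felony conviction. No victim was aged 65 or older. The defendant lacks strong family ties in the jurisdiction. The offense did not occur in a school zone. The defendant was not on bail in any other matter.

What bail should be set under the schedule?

Base amounts from the schedule: tax evasion $8,750; child endangerment $224,500; carjacking $213,200; kidnapping $330,250.
Stacking rule: highest base plus 20% of each additional charge. Highest is kidnapping at $330,250. Additional: $8,750 × 20% = $1,750; $224,500 × 20% = $44,900; $213,200 × 20% = $42,640. Combined base = $330,250 + $89,290 = $419,540.
No adjustment factors apply to this defendant.

$419,540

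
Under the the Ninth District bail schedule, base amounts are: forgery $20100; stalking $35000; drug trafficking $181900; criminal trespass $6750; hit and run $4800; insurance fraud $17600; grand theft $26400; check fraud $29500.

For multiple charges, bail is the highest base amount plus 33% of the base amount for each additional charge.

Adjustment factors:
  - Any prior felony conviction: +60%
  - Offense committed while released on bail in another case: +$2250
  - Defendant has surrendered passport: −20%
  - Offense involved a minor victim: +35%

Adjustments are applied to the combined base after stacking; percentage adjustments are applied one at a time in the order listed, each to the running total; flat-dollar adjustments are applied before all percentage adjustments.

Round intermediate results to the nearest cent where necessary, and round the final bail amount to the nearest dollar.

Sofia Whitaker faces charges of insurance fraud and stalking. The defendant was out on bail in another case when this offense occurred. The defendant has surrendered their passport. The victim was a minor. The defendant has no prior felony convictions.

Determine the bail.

Base amounts from the schedule: insurance fraud $17600; stalking $35000.
Stacking rule: highest base plus 33% of each additional charge. Highest is stalking at $35000. Additional: $17600 × 33% = $5808. Combined base = $35000 + $5808 = $40808.
Offense committed while released on bail in another case (+$2250 flat): $40808 + $2250 = $43058.
Defendant has surrendered passport (−20%): $43058 × 0.8 = $34446.40.
Offense involved a minor victim (+35%): $34446.40 × 1.35 = $46502.64.
Rounded to the nearest dollar: $46503.

$46503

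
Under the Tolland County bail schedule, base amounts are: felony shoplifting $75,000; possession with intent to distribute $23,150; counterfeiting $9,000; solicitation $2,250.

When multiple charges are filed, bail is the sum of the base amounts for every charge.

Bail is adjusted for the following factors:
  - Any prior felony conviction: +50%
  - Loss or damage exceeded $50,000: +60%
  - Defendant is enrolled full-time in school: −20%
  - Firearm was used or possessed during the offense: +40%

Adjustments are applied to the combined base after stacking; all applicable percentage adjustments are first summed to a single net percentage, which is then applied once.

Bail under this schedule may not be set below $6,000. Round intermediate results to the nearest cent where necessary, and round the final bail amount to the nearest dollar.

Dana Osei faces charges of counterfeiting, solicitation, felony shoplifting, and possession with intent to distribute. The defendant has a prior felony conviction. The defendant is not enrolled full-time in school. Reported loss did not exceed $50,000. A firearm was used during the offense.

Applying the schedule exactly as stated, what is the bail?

$207,860

Base amounts from the schedule: counterfeiting $9,000; solicitation $2,250; felony shoplifting $75,000; possession with intent to distribute $23,150.
Stacking rule: sum of all bases. $9,000 + $2,250 + $75,000 + $23,150 = $109,400.
Net percentage adjustment: +50% +40% = +90%. $109,400 × 1.9 = $207,860.
$207,860 is at or above the $6,000 minimum.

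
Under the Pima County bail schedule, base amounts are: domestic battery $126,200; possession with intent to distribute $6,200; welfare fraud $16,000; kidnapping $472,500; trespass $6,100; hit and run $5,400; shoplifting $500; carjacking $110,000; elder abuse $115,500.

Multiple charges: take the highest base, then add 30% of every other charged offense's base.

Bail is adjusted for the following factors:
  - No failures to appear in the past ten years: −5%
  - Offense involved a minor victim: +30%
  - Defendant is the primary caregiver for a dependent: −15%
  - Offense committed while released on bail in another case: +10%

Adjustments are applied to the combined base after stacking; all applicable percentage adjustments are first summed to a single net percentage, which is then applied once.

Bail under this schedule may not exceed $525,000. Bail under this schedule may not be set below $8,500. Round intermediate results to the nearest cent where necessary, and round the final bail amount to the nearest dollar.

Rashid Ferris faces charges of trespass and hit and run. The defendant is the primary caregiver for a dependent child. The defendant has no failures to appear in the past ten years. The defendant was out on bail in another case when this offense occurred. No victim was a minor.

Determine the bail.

$8,500

Base amounts from the schedule: trespass $6,100; hit and run $5,400.
Stacking rule: highest base plus 30% of each additional charge. Highest is trespass at $6,100. Additional: $5,400 × 30% = $1,620. Combined base = $6,100 + $1,620 = $7,720.
Net percentage adjustment: −5% −15% +10% = −10%. $7,720 × 0.9 = $6,948.
$6,948 is within the $525,000 maximum.
Result $6,948 is below the minimum of $8,500; bail is set at the minimum $8,500.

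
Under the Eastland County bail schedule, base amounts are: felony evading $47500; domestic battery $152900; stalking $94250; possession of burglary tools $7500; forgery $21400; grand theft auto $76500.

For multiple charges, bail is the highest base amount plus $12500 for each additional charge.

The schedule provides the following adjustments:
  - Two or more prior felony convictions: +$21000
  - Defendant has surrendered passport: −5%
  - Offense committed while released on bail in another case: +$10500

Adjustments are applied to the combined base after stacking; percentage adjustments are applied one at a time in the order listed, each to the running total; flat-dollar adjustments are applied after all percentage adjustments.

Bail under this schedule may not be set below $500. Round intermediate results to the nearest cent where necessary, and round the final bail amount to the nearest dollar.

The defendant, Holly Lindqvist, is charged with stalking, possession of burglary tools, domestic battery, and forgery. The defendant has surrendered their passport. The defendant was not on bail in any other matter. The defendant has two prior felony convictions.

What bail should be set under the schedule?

Base amounts from the schedule: stalking $94250; possession of burglary tools $7500; domestic battery $152900; forgery $21400.
Stacking rule: highest base plus $12500 per additional charge. Highest is domestic battery at $152900; 3 additional charges → +$37500. Combined base = $190400.
Defendant has surrendered passport (−5%): $190400 × 0.95 = $180880.
Two or more prior felony convictions (+$21000 flat): $180880 + $21000 = $201880.
$201880 is at or above the $500 minimum.

$201880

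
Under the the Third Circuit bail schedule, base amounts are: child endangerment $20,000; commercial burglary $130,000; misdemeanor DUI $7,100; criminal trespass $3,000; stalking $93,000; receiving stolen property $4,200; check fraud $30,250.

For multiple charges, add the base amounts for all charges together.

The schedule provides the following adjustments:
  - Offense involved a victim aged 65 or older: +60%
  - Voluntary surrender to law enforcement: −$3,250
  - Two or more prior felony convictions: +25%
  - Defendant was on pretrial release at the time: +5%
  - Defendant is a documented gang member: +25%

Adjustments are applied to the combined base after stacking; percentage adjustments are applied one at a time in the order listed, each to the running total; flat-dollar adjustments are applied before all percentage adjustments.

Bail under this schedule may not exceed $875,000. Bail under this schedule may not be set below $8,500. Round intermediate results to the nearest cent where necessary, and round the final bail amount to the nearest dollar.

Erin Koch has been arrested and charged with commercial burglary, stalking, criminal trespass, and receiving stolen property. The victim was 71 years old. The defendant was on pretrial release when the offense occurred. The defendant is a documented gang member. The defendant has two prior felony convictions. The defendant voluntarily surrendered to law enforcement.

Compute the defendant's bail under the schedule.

Base amounts from the schedule: commercial burglary $130,000; stalking $93,000; criminal trespass $3,000; receiving stolen property $4,200.
Stacking rule: sum of all bases. $130,000 + $93,000 + $3,000 + $4,200 = $230,200.
Voluntary surrender to law enforcement (−$3,250 flat): $230,200 − $3,250 = $226,950.
Offense involved a victim aged 65 or older (+60%): $226,950 × 1.6 = $363,120.
Two or more prior felony convictions (+25%): $363,120 × 1.25 = $453,900.
Defendant was on pretrial release at the time (+5%): $453,900 × 1.05 = $476,595.
Defendant is a documented gang member (+25%): $476,595 × 1.25 = $595,743.75.
$595,743.75 is within the $875,000 maximum.
$595,743.75 is at or above the $8,500 minimum.
Rounded to the nearest dollar: $595,744.

$595,744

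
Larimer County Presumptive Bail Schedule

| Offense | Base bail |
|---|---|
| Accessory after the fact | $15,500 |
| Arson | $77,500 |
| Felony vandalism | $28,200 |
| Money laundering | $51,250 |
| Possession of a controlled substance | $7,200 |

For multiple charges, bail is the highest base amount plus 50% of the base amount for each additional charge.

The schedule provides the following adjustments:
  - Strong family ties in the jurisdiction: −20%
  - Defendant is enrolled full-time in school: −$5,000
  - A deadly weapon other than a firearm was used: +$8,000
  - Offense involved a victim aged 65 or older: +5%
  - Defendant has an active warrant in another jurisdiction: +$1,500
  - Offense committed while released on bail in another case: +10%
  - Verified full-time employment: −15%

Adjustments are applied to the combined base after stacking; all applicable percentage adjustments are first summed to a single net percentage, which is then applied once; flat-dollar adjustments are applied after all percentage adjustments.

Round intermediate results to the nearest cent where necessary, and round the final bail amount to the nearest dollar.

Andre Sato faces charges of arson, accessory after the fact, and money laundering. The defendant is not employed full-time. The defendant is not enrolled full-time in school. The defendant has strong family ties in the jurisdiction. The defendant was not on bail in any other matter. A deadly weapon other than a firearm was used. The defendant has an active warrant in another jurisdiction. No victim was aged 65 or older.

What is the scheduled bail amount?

$98,200

Base amounts from the schedule: arson $77,500; accessory after the fact $15,500; money laundering $51,250.
Stacking rule: highest base plus 50% of each additional charge. Highest is arson at $77,500. Additional: $15,500 × 50% = $7,750; $51,250 × 50% = $25,625. Combined base = $77,500 + $33,375 = $110,875.
Strong family ties in the jurisdiction (−20%): $110,875 × 0.8 = $88,700.
A deadly weapon other than a firearm was used (+$8,000 flat): $88,700 + $8,000 = $96,700.
Defendant has an active warrant in another jurisdiction (+$1,500 flat): $96,700 + $1,500 = $98,200.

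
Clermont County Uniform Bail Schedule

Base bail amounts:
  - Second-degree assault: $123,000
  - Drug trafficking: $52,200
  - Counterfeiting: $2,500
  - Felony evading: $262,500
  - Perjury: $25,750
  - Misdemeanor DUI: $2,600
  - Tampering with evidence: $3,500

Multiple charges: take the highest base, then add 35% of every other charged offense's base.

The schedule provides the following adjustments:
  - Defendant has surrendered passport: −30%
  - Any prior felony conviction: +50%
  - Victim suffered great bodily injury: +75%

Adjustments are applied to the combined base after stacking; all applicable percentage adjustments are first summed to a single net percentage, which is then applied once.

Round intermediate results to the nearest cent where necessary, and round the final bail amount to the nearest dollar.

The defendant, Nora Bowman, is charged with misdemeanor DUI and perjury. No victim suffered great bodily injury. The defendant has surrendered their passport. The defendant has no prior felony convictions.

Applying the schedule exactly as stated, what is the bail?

Base amounts from the schedule: misdemeanor DUI $2,600; perjury $25,750.
Stacking rule: highest base plus 35% of each additional charge. Highest is perjury at $25,750. Additional: $2,600 × 35% = $910. Combined base = $25,750 + $910 = $26,660.
Defendant has surrendered passport (−30%): $26,660 × 0.7 = $18,662.

$18,662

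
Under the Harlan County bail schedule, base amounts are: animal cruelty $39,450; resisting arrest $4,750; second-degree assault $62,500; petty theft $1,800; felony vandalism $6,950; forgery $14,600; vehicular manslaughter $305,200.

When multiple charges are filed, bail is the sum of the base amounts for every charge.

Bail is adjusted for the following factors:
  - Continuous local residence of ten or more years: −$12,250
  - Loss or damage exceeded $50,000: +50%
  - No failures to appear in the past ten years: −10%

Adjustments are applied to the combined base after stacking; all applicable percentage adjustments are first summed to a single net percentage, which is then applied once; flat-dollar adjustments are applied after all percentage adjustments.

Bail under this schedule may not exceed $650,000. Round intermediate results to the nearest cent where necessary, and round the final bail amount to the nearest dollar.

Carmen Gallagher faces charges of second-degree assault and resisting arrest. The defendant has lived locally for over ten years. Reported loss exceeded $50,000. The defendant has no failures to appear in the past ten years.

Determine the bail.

$81,900

Base amounts from the schedule: second-degree assault $62,500; resisting arrest $4,750.
Stacking rule: sum of all bases. $62,500 + $4,750 = $67,250.
Net percentage adjustment: +50% −10% = +40%. $67,250 × 1.4 = $94,150.
Continuous local residence of ten or more years (−$12,250 flat): $94,150 − $12,250 = $81,900.
$81,900 is within the $650,000 maximum.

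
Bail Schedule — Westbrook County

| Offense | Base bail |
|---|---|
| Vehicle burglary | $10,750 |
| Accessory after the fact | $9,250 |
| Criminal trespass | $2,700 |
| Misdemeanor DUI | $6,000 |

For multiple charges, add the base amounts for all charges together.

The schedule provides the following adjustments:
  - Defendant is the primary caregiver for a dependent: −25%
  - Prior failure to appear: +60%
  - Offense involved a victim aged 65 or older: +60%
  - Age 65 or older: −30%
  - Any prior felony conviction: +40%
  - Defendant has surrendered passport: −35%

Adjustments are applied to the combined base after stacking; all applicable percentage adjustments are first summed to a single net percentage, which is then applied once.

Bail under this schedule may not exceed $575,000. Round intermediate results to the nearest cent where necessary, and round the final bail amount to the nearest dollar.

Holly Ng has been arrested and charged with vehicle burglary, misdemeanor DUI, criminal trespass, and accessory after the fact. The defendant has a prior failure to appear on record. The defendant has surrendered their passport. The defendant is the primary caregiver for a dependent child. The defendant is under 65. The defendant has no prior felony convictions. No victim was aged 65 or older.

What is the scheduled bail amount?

$28,700

Base amounts from the schedule: vehicle burglary $10,750; misdemeanor DUI $6,000; criminal trespass $2,700; accessory after the fact $9,250.
Stacking rule: sum of all bases. $10,750 + $6,000 + $2,700 + $9,250 = $28,700.
Net percentage adjustment: −25% +60% −35% = +0%. $28,700 × 1 = $28,700.
$28,700 is within the $575,000 maximum.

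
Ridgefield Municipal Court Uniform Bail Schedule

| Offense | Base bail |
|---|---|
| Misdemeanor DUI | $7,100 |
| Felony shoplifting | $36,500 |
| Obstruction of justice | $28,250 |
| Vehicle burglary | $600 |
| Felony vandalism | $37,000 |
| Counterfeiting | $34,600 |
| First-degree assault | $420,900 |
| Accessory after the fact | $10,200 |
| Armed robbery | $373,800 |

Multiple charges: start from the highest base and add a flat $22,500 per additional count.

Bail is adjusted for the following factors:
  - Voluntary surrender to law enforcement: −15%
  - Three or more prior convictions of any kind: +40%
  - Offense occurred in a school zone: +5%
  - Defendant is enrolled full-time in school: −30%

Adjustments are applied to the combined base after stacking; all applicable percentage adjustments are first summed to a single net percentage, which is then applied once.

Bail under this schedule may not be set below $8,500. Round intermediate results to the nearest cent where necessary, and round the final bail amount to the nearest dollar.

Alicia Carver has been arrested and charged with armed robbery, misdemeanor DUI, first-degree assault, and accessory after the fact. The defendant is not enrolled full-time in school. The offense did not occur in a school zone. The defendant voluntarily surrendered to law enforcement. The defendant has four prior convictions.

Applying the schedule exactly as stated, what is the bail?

Base amounts from the schedule: armed robbery $373,800; misdemeanor DUI $7,100; first-degree assault $420,900; accessory after the fact $10,200.
Stacking rule: highest base plus $22,500 per additional charge. Highest is first-degree assault at $420,900; 3 additional charges → +$67,500. Combined base = $488,400.
Net percentage adjustment: −15% +40% = +25%. $488,400 × 1.25 = $610,500.
$610,500 is at or above the $8,500 minimum.

$610,500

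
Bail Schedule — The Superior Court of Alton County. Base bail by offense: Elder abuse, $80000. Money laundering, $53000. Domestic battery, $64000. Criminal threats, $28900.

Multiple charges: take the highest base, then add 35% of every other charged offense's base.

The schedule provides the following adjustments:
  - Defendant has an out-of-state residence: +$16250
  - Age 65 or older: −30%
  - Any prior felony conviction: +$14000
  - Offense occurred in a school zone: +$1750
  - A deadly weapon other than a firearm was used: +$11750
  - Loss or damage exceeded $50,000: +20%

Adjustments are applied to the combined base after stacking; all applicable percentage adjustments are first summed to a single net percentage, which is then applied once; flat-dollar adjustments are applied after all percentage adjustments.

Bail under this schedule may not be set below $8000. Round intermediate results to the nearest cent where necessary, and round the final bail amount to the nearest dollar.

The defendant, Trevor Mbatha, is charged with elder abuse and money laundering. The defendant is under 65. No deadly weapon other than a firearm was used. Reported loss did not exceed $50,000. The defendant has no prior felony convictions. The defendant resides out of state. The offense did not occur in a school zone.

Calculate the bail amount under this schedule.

$114800

Base amounts from the schedule: elder abuse $80000; money laundering $53000.
Stacking rule: highest base plus 35% of each additional charge. Highest is elder abuse at $80000. Additional: $53000 × 35% = $18550. Combined base = $80000 + $18550 = $98550.
Defendant has an out-of-state residence (+$16250 flat): $98550 + $16250 = $114800.
$114800 is at or above the $8000 minimum.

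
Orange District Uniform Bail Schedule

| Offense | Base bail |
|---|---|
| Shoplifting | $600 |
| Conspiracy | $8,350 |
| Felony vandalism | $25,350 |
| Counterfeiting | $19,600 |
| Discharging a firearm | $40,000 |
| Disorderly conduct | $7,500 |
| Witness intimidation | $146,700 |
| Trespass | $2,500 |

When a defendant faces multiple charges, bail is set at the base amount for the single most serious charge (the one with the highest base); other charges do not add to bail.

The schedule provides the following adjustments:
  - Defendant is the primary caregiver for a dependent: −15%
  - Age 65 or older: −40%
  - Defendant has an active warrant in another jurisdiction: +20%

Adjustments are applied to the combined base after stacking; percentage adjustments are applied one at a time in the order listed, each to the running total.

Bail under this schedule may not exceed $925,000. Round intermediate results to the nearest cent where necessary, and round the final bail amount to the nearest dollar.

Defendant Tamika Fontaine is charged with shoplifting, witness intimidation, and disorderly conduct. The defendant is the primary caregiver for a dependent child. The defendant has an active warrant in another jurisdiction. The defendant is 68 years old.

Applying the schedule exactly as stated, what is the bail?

Base amounts from the schedule: shoplifting $600; witness intimidation $146,700; disorderly conduct $7,500.
Stacking rule: use the highest base only. Highest is witness intimidation at $146,700. Combined base = $146,700.
Defendant is the primary caregiver for a dependent (−15%): $146,700 × 0.85 = $124,695.
Age 65 or older (−40%): $124,695 × 0.6 = $74,817.
Defendant has an active warrant in another jurisdiction (+20%): $74,817 × 1.2 = $89,780.40.
$89,780.40 is within the $925,000 maximum.
Rounded to the nearest dollar: $89,780.

$89,780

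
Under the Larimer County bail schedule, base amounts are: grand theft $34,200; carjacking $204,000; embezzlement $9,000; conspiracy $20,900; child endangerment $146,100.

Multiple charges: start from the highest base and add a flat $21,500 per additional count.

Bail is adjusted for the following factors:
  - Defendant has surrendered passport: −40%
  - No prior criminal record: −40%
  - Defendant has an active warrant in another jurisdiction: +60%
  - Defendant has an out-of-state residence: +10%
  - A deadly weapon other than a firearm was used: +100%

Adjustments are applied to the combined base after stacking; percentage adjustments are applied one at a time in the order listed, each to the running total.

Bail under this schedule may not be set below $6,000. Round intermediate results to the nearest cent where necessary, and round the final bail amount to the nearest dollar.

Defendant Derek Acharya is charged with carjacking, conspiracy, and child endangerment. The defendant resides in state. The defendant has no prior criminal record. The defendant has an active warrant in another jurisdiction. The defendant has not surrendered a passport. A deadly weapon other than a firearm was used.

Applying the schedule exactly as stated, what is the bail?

Base amounts from the schedule: carjacking $204,000; conspiracy $20,900; child endangerment $146,100.
Stacking rule: highest base plus $21,500 per additional charge. Highest is carjacking at $204,000; 2 additional charges → +$43,000. Combined base = $247,000.
No prior criminal record (−40%): $247,000 × 0.6 = $148,200.
Defendant has an active warrant in another jurisdiction (+60%): $148,200 × 1.6 = $237,120.
A deadly weapon other than a firearm was used (+100%): $237,120 × 2 = $474,240.
$474,240 is at or above the $6,000 minimum.

$474,240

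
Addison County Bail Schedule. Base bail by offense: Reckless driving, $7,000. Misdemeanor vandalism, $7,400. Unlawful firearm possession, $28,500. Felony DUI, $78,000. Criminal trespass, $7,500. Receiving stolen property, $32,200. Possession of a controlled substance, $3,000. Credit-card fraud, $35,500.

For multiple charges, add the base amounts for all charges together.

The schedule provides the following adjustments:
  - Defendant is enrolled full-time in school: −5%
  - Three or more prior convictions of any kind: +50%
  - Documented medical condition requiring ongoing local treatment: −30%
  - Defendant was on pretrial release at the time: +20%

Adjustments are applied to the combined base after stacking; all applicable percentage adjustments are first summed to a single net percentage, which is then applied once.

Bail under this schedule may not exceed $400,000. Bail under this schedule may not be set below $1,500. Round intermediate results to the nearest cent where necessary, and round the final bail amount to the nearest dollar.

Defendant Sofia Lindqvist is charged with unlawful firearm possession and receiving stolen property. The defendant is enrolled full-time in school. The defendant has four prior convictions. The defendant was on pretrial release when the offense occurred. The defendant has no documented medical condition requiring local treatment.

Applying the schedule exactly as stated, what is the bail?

$100,155

Base amounts from the schedule: unlawful firearm possession $28,500; receiving stolen property $32,200.
Stacking rule: sum of all bases. $28,500 + $32,200 = $60,700.
Net percentage adjustment: −5% +50% +20% = +65%. $60,700 × 1.65 = $100,155.
$100,155 is within the $400,000 maximum.
$100,155 is at or above the $1,500 minimum.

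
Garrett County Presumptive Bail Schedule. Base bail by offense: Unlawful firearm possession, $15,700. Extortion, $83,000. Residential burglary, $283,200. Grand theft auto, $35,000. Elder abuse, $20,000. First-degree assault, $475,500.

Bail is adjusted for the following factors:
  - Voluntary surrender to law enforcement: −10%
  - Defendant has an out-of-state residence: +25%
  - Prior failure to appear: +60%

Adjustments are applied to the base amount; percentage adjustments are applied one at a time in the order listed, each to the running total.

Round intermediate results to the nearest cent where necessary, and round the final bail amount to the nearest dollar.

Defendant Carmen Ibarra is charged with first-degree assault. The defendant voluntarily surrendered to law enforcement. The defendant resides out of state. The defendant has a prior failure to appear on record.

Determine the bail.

Base amounts from the schedule: first-degree assault $475,500.
Single charge. Combined base = $475,500.
Voluntary surrender to law enforcement (−10%): $475,500 × 0.9 = $427,950.
Defendant has an out-of-state residence (+25%): $427,950 × 1.25 = $534,937.50.
Prior failure to appear (+60%): $534,937.50 × 1.6 = $855,900.

$855,900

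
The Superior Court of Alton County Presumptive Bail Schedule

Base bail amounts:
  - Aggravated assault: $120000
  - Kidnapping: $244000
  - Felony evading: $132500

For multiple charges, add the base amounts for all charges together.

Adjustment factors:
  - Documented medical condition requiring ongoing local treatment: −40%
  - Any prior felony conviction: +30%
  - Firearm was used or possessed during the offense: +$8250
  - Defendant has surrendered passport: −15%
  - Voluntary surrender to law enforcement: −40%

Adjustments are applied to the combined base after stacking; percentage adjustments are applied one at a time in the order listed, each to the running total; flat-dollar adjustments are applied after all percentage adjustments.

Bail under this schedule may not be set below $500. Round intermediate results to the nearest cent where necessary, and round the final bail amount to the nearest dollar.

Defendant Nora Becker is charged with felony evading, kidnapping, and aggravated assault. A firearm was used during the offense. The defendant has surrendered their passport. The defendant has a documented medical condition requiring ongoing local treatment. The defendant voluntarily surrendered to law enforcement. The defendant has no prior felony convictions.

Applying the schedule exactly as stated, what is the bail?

Base amounts from the schedule: felony evading $132500; kidnapping $244000; aggravated assault $120000.
Stacking rule: sum of all bases. $132500 + $244000 + $120000 = $496500.
Documented medical condition requiring ongoing local treatment (−40%): $496500 × 0.6 = $297900.
Defendant has surrendered passport (−15%): $297900 × 0.85 = $253215.
Voluntary surrender to law enforcement (−40%): $253215 × 0.6 = $151929.
Firearm was used or possessed during the offense (+$8250 flat): $151929 + $8250 = $160179.
$160179 is at or above the $500 minimum.

$160179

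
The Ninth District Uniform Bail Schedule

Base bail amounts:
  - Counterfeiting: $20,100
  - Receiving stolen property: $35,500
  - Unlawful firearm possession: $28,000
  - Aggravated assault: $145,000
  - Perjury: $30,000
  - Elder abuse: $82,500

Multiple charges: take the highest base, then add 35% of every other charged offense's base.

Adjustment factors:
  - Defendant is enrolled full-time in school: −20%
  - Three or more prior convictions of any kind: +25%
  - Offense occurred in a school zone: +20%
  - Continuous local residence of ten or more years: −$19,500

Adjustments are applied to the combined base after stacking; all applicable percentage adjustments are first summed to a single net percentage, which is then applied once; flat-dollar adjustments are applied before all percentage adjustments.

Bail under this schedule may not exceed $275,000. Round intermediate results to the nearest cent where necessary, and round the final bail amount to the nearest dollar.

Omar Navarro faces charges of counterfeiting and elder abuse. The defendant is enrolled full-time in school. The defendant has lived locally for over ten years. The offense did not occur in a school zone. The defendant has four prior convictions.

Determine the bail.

$73,537

Base amounts from the schedule: counterfeiting $20,100; elder abuse $82,500.
Stacking rule: highest base plus 35% of each additional charge. Highest is elder abuse at $82,500. Additional: $20,100 × 35% = $7,035. Combined base = $82,500 + $7,035 = $89,535.
Continuous local residence of ten or more years (−$19,500 flat): $89,535 − $19,500 = $70,035.
Net percentage adjustment: −20% +25% = +5%. $70,035 × 1.05 = $73,536.75.
$73,536.75 is within the $275,000 maximum.
Rounded to the nearest dollar: $73,537.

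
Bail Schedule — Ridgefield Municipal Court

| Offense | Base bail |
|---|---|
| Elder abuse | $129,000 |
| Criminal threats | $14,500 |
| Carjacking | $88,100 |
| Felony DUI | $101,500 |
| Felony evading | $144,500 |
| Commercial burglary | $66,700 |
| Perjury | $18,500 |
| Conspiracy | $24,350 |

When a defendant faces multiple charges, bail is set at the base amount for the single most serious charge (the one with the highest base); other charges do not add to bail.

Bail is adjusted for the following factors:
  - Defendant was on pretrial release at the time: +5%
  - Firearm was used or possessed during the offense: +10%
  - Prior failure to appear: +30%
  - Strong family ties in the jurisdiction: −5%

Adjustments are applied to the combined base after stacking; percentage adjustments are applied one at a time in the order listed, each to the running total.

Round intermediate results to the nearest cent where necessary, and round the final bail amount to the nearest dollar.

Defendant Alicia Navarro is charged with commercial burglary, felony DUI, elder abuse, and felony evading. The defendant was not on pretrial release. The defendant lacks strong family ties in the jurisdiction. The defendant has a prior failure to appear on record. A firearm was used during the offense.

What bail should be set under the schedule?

$206,635

Base amounts from the schedule: commercial burglary $66,700; felony DUI $101,500; elder abuse $129,000; felony evading $144,500.
Stacking rule: use the highest base only. Highest is felony evading at $144,500. Combined base = $144,500.
Firearm was used or possessed during the offense (+10%): $144,500 × 1.1 = $158,950.
Prior failure to appear (+30%): $158,950 × 1.3 = $206,635.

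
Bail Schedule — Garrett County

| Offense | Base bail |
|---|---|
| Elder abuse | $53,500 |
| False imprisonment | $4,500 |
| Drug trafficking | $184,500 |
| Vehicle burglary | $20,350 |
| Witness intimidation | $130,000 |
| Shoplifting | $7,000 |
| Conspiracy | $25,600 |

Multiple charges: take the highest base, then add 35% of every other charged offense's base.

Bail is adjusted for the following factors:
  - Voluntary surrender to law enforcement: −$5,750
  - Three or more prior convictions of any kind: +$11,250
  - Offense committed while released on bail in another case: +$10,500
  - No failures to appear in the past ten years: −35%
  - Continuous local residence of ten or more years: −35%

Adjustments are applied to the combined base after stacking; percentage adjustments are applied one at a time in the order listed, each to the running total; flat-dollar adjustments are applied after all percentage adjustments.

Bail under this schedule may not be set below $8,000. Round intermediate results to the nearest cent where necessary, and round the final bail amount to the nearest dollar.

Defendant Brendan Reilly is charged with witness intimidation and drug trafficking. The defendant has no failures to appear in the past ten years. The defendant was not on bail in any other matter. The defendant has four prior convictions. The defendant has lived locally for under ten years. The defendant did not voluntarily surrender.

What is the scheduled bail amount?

Base amounts from the schedule: witness intimidation $130,000; drug trafficking $184,500.
Stacking rule: highest base plus 35% of each additional charge. Highest is drug trafficking at $184,500. Additional: $130,000 × 35% = $45,500. Combined base = $184,500 + $45,500 = $230,000.
No failures to appear in the past ten years (−35%): $230,000 × 0.65 = $149,500.
Three or more prior convictions of any kind (+$11,250 flat): $149,500 + $11,250 = $160,750.
$160,750 is at or above the $8,000 minimum.

$160,750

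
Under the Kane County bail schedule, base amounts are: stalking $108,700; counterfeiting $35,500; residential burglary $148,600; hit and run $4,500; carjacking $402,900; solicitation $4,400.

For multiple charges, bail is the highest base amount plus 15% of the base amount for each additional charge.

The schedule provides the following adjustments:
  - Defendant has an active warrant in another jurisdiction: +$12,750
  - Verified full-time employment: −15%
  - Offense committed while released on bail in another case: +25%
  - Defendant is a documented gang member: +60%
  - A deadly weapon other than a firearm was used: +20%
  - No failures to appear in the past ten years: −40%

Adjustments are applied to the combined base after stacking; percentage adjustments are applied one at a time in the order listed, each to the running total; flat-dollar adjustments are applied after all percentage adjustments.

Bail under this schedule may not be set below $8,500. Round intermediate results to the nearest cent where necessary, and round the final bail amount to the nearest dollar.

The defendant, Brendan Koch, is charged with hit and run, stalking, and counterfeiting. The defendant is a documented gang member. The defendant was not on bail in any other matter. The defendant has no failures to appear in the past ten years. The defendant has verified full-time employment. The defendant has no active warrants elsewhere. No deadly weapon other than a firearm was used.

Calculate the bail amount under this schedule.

$93,595

Base amounts from the schedule: hit and run $4,500; stalking $108,700; counterfeiting $35,500.
Stacking rule: highest base plus 15% of each additional charge. Highest is stalking at $108,700. Additional: $4,500 × 15% = $675; $35,500 × 15% = $5,325. Combined base = $108,700 + $6,000 = $114,700.
Verified full-time employment (−15%): $114,700 × 0.85 = $97,495.
Defendant is a documented gang member (+60%): $97,495 × 1.6 = $155,992.
No failures to appear in the past ten years (−40%): $155,992 × 0.6 = $93,595.20.
$93,595.20 is at or above the $8,500 minimum.
Rounded to the nearest dollar: $93,595.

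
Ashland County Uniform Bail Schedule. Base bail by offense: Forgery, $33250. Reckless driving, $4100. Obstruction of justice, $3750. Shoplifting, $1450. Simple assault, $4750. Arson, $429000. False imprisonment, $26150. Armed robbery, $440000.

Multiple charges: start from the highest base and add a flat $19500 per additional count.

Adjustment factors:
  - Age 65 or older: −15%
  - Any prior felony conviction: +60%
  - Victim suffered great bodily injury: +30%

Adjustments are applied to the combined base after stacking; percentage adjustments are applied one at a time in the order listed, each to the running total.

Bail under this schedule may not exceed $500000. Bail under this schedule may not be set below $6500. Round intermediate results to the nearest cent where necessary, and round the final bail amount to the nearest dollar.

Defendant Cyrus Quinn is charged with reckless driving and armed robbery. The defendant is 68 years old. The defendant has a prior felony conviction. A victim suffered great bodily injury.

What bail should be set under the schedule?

$500000

Base amounts from the schedule: reckless driving $4100; armed robbery $440000.
Stacking rule: highest base plus $19500 per additional charge. Highest is armed robbery at $440000; 1 additional charge → +$19500. Combined base = $459500.
Age 65 or older (−15%): $459500 × 0.85 = $390575.
Any prior felony conviction (+60%): $390575 × 1.6 = $624920.
Victim suffered great bodily injury (+30%): $624920 × 1.3 = $812396.
Result $812396 exceeds the maximum of $500000; bail is capped at $500000.
$500000 is at or above the $6500 minimum.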